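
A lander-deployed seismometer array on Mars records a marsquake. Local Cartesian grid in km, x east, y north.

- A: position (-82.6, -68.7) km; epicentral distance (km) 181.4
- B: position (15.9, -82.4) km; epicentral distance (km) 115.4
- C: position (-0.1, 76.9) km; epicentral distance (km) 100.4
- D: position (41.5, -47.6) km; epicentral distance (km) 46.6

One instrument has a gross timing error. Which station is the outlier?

Solve using three stations at a time. Using A, B, C (subtract circle equations pairwise → linear system) gives (x, y) ≈ (78.6, 14.5).
Distances from that point to each station vs reported:
  A: calculated 181.4 vs reported 181.4 → residual 0.0 km
  B: calculated 115.4 vs reported 115.4 → residual 0.0 km
  C: calculated 100.4 vs reported 100.4 → residual 0.0 km
  D: calculated 72.4 vs reported 46.6 → residual 25.8 km
A, B, C are mutually consistent (residuals ≈ 0); D is off by 25.8 km.

D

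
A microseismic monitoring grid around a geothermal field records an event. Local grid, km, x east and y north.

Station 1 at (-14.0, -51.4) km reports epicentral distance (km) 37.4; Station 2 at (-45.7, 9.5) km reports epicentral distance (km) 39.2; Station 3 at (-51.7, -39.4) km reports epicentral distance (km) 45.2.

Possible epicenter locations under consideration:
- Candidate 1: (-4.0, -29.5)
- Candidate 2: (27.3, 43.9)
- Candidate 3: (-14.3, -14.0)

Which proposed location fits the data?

For each candidate, compare |candidate − station| to the reported distance:
Candidate 1: residuals Station 1 13.3, Station 2 17.9, Station 3 3.5 → max 17.9 km
Candidate 2: residuals Station 1 66.5, Station 2 41.5, Station 3 69.6 → max 69.6 km
Candidate 3: residuals Station 1 0.0, Station 2 0.0, Station 3 0.0 → max 0.0 km
Only Candidate 3 has all residuals ≈ 0.

Candidate 3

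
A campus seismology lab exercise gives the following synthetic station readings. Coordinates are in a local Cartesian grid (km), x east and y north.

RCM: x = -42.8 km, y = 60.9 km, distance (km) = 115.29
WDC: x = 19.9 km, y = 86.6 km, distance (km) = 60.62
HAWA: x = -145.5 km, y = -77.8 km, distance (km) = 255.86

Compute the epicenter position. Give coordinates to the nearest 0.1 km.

Circle about each station: (x + 42.8)² + (y − 60.9)² = 115.29²; (x − 19.9)² + (y − 86.6)² = 60.62²; (x + 145.5)² + (y + 77.8)² = 255.86².
Subtracting pairs of circle equations eliminates x²+y² and gives linear equations (the radical axes):
125.4 x + 51.4 y = 11971.92
-205.4 x − 277.4 y = -30490.12
Solving the 2×2 system: x ≈ 72.4, y ≈ 56.3 km.
Check against RCM (with the unrounded x, y): √((x + 42.8)²+(y − 60.9)²) = 115.28 ≈ 115.29 km. ✓

72.4 km east, 56.3 km north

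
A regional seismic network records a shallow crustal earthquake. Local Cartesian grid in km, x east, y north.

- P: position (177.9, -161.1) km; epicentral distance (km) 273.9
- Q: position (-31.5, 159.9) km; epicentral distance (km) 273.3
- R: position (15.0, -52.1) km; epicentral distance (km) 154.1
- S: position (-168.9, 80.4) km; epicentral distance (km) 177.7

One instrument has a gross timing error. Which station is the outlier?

P

Solve using three stations at a time. Using Q, R, S (subtract circle equations pairwise → linear system) gives (x, y) ≈ (-133.4, -93.7).
Distances from that point to each station vs reported:
  P: calculated 318.5 vs reported 273.9 → residual 44.6 km
  Q: calculated 273.3 vs reported 273.3 → residual 0.0 km
  R: calculated 154.1 vs reported 154.1 → residual 0.0 km
  S: calculated 177.7 vs reported 177.7 → residual 0.0 km
Q, R, S are mutually consistent (residuals ≈ 0); P is off by 44.6 km.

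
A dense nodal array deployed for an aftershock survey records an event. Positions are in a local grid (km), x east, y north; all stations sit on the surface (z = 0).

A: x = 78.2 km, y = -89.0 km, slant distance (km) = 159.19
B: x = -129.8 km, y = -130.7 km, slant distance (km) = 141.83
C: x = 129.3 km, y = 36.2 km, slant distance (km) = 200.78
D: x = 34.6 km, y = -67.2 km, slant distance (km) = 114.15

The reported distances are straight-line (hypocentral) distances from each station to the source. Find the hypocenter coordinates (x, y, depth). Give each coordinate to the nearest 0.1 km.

Each station gives a sphere (x−x_i)² + (y−y_i)² + z² = d_i² (stations at z=0).
Subtracting the A sphere from B and C: z² cancels, leaving linear equations in x and y:
-416.0 x − 83.4 y = 25120.00
102.2 x + 250.4 y = -10978.46
Solving: x ≈ -56.193, y ≈ -20.909 km (keep extra digits for the depth step; rounded: -56.2, -20.9).
Then from the A sphere: z² = 159.19² − (x − 78.2)² − (y + 89.0)² with x = -56.193, y = -20.909, so z ≈ 51.416 ≈ 51.4 km.

x ≈ -56.2 km, y ≈ -20.9 km, depth ≈ 51.4 km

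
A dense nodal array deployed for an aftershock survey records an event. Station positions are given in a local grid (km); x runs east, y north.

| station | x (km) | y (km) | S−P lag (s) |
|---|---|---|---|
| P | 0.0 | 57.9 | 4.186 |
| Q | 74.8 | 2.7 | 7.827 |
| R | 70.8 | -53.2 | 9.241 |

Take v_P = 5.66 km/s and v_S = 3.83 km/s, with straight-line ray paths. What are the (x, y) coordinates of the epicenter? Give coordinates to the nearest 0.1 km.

Distance from S−P lag: d = Δt · v_P v_S / (v_P − v_S) = Δt · (5.66·3.83)/(5.66−3.83) ≈ 11.8458·Δt.
So d_P = 49.59, d_Q = 92.72, d_R = 109.47 km.
Circle about each station: x² + (y − 57.9)² = 49.59²; (x − 74.8)² + (y − 2.7)² = 92.72²; (x − 70.8)² + (y + 53.2)² = 109.47².
Subtracting pairs of circle equations eliminates x²+y² and gives linear equations (the radical axes):
149.6 x − 110.4 y = -3887.91
141.6 x − 222.2 y = -5034.04
Solving the 2×2 system: x ≈ -17.5, y ≈ 11.5 km.

x ≈ -17.5 km, y ≈ 11.5 km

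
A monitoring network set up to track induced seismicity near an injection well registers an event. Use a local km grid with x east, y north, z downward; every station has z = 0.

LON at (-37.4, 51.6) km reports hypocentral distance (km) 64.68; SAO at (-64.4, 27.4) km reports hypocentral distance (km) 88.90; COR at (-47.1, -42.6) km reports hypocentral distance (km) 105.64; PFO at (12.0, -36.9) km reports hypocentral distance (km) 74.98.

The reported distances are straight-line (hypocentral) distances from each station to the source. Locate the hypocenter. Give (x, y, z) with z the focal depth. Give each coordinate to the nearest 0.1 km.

x ≈ 22.1 km, y ≈ 34.9 km, depth ≈ 19.1 km

Each station gives a sphere (x−x_i)² + (y−y_i)² + z² = d_i² (stations at z=0).
Subtracting the LON sphere from SAO and COR: z² cancels, leaving linear equations in x and y:
-54.0 x − 48.4 y = -2882.91
-19.4 x − 188.4 y = -7004.46
Solving: x ≈ 22.104, y ≈ 34.903 km (keep extra digits for the depth step; rounded: 22.1, 34.9).
Then from the LON sphere: z² = 64.68² − (x + 37.4)² − (y − 51.6)² with x = 22.104, y = 34.903, so z ≈ 19.078 ≈ 19.1 km.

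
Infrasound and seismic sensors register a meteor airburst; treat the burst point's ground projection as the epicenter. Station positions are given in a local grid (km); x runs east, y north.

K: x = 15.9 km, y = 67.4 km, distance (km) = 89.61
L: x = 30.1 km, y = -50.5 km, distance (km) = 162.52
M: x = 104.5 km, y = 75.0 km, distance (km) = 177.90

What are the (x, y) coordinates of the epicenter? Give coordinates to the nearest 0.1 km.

Circle about each station: (x − 15.9)² + (y − 67.4)² = 89.61²; (x − 30.1)² + (y + 50.5)² = 162.52²; (x − 104.5)² + (y − 75.0)² = 177.90².
Subtracting the K equation from the L and M equations removes the quadratic terms:
28.4 x − 235.8 y = -19722.11
177.2 x + 15.2 y = -11868.78
Solving the 2×2 system: x ≈ -73.4, y ≈ 74.8 km.

-73.4 km east, 74.8 km north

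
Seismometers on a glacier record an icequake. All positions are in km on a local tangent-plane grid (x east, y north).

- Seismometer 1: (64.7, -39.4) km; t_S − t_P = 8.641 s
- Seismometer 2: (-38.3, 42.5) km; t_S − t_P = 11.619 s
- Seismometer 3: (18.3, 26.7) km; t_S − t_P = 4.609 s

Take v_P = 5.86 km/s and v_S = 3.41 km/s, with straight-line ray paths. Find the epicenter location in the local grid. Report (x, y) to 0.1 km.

x ≈ 55.7 km, y ≈ 30.5 km

Distance from S−P lag: d = Δt · v_P v_S / (v_P − v_S) = Δt · (5.86·3.41)/(5.86−3.41) ≈ 8.1562·Δt.
So d_Seismometer 1 = 70.48, d_Seismometer 2 = 94.77, d_Seismometer 3 = 37.59 km.
Circle about each station: (x − 64.7)² + (y + 39.4)² = 70.48²; (x + 38.3)² + (y − 42.5)² = 94.77²; (x − 18.3)² + (y − 26.7)² = 37.59².
Subtracting pairs of circle equations eliminates x²+y² and gives linear equations (the radical axes):
-206.0 x + 163.8 y = -6479.23
-92.8 x + 132.2 y = -1136.25
Solving the 2×2 system: x ≈ 55.7, y ≈ 30.5 km.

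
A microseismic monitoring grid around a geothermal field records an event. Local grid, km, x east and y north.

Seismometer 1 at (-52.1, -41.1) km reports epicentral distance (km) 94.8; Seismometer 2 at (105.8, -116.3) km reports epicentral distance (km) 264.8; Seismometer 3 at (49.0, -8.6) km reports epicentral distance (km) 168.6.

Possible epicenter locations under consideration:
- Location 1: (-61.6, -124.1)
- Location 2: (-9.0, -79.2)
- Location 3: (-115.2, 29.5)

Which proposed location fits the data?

Location 3

For each candidate, compare |candidate − station| to the reported distance:
Location 1: residuals Seismometer 1 11.3, Seismometer 2 97.2, Seismometer 3 8.7 → max 97.2 km
Location 2: residuals Seismometer 1 37.3, Seismometer 2 144.2, Seismometer 3 77.2 → max 144.2 km
Location 3: residuals Seismometer 1 0.1, Seismometer 2 0.0, Seismometer 3 0.0 → max 0.1 km
Only Location 3 has all residuals ≈ 0.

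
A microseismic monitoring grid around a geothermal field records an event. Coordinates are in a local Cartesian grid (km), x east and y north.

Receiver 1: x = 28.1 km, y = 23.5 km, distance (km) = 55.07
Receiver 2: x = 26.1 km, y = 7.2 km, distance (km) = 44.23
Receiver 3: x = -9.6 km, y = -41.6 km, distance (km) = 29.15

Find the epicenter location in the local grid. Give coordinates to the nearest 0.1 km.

Circle about each station: (x − 28.1)² + (y − 23.5)² = 55.07²; (x − 26.1)² + (y − 7.2)² = 44.23²; (x + 9.6)² + (y + 41.6)² = 29.15².
Subtracting pairs of circle equations eliminates x²+y² and gives linear equations (the radical axes):
-4.0 x − 32.6 y = 467.60
-75.4 x − 130.2 y = 2663.84
Solving the 2×2 system: x ≈ -13.4, y ≈ -12.7 km.

-13.4 km east, -12.7 km north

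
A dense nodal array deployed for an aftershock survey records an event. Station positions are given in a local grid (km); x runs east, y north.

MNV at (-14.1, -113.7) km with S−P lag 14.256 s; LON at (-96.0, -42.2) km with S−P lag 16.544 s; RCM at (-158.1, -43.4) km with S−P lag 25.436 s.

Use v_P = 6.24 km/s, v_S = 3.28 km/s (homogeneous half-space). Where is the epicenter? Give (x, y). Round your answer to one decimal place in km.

(16.2, -19.9)

Distance from S−P lag: d = Δt · v_P v_S / (v_P − v_S) = Δt · (6.24·3.28)/(6.24−3.28) ≈ 6.9146·Δt.
So d_MNV = 98.57, d_LON = 114.40, d_RCM = 175.88 km.
Circle about each station: (x + 14.1)² + (y + 113.7)² = 98.57²; (x + 96.0)² + (y + 42.2)² = 114.40²; (x + 158.1)² + (y + 43.4)² = 175.88².
Subtracting pairs of circle equations eliminates x²+y² and gives linear equations (the radical axes):
-163.8 x + 143.0 y = -5500.98
-288.0 x + 140.6 y = -7465.06
Solving the 2×2 system: x ≈ 16.2, y ≈ -19.9 km.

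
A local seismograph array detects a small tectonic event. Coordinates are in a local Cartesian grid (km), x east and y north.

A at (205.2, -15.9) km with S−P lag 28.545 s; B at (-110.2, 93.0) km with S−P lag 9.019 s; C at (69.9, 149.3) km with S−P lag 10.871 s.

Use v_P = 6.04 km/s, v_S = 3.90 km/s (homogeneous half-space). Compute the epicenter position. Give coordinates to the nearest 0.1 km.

Distance from S−P lag: d = Δt · v_P v_S / (v_P − v_S) = Δt · (6.04·3.90)/(6.04−3.90) ≈ 11.0075·Δt.
So d_A = 314.21, d_B = 99.28, d_C = 119.66 km.
Circle about each station: (x − 205.2)² + (y + 15.9)² = 314.21²; (x + 110.2)² + (y − 93.0)² = 99.28²; (x − 69.9)² + (y − 149.3)² = 119.66².
Subtracting the A equation from the B and C equations removes the quadratic terms:
-630.8 x + 217.8 y = 67304.60
-270.6 x + 330.4 y = 69226.06
Solving the 2×2 system: x ≈ -47.9, y ≈ 170.3 km.
Check against A (with the unrounded x, y): √((x − 205.2)²+(y + 15.9)²) = 314.21 ≈ 314.21 km. ✓

-47.9 km east, 170.3 km north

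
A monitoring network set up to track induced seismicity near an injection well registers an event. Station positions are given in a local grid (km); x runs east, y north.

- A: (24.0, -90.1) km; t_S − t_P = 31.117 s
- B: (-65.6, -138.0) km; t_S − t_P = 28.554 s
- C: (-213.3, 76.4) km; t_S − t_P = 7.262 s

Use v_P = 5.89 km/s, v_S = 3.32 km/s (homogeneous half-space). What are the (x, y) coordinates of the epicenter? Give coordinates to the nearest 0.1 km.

(-161.6, 56.9)

Distance from S−P lag: d = Δt · v_P v_S / (v_P − v_S) = Δt · (5.89·3.32)/(5.89−3.32) ≈ 7.6089·Δt.
So d_A = 236.77, d_B = 217.26, d_C = 55.26 km.
Circle about each station: (x − 24.0)² + (y + 90.1)² = 236.77²; (x + 65.6)² + (y + 138.0)² = 217.26²; (x + 213.3)² + (y − 76.4)² = 55.26².
Subtracting the A equation from the B and C equations removes the quadratic terms:
-179.2 x − 95.8 y = 23511.48
-474.6 x + 333.0 y = 95646.21
Solving the 2×2 system: x ≈ -161.6, y ≈ 56.9 km.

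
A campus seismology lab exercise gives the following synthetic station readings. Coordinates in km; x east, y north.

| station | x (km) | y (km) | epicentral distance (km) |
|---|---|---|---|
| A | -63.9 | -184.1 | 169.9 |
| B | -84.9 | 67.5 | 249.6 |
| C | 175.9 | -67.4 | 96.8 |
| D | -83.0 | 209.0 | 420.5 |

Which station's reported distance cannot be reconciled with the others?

D

Solve using three stations at a time. Using A, B, C (subtract circle equations pairwise → linear system) gives (x, y) ≈ (89.5, -111.1).
Distances from that point to each station vs reported:
  A: calculated 169.9 vs reported 169.9 → residual 0.0 km
  B: calculated 249.6 vs reported 249.6 → residual 0.0 km
  C: calculated 96.8 vs reported 96.8 → residual 0.0 km
  D: calculated 363.6 vs reported 420.5 → residual 56.9 km
A, B, C are mutually consistent (residuals ≈ 0); D is off by 56.9 km.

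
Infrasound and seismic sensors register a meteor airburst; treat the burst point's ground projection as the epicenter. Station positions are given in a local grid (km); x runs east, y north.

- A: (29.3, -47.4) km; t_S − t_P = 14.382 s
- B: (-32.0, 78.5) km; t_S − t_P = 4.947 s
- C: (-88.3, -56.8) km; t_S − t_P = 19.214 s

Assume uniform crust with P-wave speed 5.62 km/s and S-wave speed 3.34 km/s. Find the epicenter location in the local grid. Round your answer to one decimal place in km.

Distance from S−P lag: d = Δt · v_P v_S / (v_P − v_S) = Δt · (5.62·3.34)/(5.62−3.34) ≈ 8.2328·Δt.
So d_A = 118.40, d_B = 40.73, d_C = 158.19 km.
Circle about each station: (x − 29.3)² + (y + 47.4)² = 118.40²; (x + 32.0)² + (y − 78.5)² = 40.73²; (x + 88.3)² + (y + 56.8)² = 158.19².
Subtracting pairs of circle equations eliminates x²+y² and gives linear equations (the radical axes):
-122.6 x + 251.8 y = 16440.63
-235.2 x − 18.8 y = -3087.64
Solving the 2×2 system: x ≈ 7.6, y ≈ 69.0 km.
Check against A (with the unrounded x, y): √((x − 29.3)²+(y + 47.4)²) = 118.40 ≈ 118.40 km. ✓

x ≈ 7.6 km, y ≈ 69.0 km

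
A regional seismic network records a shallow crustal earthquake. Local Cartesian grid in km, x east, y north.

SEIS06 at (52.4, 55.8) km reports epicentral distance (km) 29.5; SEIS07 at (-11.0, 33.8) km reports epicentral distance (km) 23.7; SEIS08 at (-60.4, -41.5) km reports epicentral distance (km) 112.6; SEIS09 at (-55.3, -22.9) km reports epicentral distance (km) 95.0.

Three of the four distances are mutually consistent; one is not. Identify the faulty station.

Solve using three stations at a time. Using SEIS07, SEIS08, SEIS09 (subtract circle equations pairwise → linear system) gives (x, y) ≈ (7.9, 48.0).
Distances from that point to each station vs reported:
  SEIS06: calculated 45.1 vs reported 29.5 → residual 15.6 km
  SEIS07: calculated 23.7 vs reported 23.7 → residual 0.0 km
  SEIS08: calculated 112.6 vs reported 112.6 → residual 0.0 km
  SEIS09: calculated 95.0 vs reported 95.0 → residual 0.0 km
SEIS07, SEIS08, SEIS09 are mutually consistent (residuals ≈ 0); SEIS06 is off by 15.6 km.

SEIS06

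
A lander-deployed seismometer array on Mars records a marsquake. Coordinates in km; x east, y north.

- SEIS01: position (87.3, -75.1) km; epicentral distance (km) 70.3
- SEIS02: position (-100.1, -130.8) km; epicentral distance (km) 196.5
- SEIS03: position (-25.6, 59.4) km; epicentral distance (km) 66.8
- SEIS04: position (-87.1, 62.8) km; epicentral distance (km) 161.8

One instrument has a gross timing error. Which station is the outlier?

SEIS03

Solve using three stations at a time. Using SEIS01, SEIS02, SEIS04 (subtract circle equations pairwise → linear system) gives (x, y) ≈ (56.4, -12.0).
Distances from that point to each station vs reported:
  SEIS01: calculated 70.3 vs reported 70.3 → residual 0.0 km
  SEIS02: calculated 196.5 vs reported 196.5 → residual 0.0 km
  SEIS03: calculated 108.7 vs reported 66.8 → residual 41.9 km
  SEIS04: calculated 161.8 vs reported 161.8 → residual 0.0 km
SEIS01, SEIS02, SEIS04 are mutually consistent (residuals ≈ 0); SEIS03 is off by 41.9 km.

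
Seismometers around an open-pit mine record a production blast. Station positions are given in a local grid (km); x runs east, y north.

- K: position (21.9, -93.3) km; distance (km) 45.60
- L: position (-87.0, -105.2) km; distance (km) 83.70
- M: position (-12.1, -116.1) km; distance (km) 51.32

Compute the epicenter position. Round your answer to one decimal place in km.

Circle about each station: (x − 21.9)² + (y + 93.3)² = 45.60²; (x + 87.0)² + (y + 105.2)² = 83.70²; (x + 12.1)² + (y + 116.1)² = 51.32².
Subtracting the K equation from the L and M equations removes the quadratic terms:
-217.8 x − 23.8 y = 4525.21
-68.0 x − 45.6 y = 3886.74
Solving the 2×2 system: x ≈ -13.7, y ≈ -64.8 km.
Check against K (with the unrounded x, y): √((x − 21.9)²+(y + 93.3)²) = 45.59 ≈ 45.60 km. ✓

x ≈ -13.7 km, y ≈ -64.8 km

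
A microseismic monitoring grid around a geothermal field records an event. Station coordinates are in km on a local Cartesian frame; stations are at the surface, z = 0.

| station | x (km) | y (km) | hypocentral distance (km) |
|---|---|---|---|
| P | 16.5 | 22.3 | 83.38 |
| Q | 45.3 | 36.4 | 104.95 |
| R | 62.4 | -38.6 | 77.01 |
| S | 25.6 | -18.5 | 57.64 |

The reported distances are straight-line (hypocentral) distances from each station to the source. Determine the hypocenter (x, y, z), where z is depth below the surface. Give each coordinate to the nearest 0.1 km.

Each station gives a sphere (x−x_i)² + (y−y_i)² + z² = d_i² (stations at z=0).
Subtracting the P sphere from Q and R: z² cancels, leaving linear equations in x and y:
57.6 x + 28.2 y = -1454.77
91.8 x − 121.8 y = 5635.86
Solving: x ≈ -1.901, y ≈ -47.704 km (keep extra digits for the depth step; rounded: -1.9, -47.7).
Then from the P sphere: z² = 83.38² − (x − 16.5)² − (y − 22.3)² with x = -1.901, y = -47.704, so z ≈ 41.389 ≈ 41.4 km.
Check against S (with the unrounded solution): distance 57.64 ≈ 57.64 km. ✓

(-1.9, -47.7, 41.4)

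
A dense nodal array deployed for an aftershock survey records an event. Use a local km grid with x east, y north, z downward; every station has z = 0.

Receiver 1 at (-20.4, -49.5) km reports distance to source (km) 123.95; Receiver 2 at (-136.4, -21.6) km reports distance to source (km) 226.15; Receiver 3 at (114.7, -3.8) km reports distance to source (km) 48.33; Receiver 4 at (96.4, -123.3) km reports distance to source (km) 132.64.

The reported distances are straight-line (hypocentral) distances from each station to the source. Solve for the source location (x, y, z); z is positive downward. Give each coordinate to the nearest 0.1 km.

(85.2, 3.4, 37.6)

Each station gives a sphere (x−x_i)² + (y−y_i)² + z² = d_i² (stations at z=0).
Subtracting the Receiver 1 sphere from Receiver 2 and Receiver 3: z² cancels, leaving linear equations in x and y:
-232.0 x + 55.8 y = -19575.11
270.2 x + 91.4 y = 23331.93
Solving: x ≈ 85.196, y ≈ 3.413 km (keep extra digits for the depth step; rounded: 85.2, 3.4).
Then from the Receiver 1 sphere: z² = 123.95² − (x + 20.4)² − (y + 49.5)² with x = 85.196, y = 3.413, so z ≈ 37.594 ≈ 37.6 km.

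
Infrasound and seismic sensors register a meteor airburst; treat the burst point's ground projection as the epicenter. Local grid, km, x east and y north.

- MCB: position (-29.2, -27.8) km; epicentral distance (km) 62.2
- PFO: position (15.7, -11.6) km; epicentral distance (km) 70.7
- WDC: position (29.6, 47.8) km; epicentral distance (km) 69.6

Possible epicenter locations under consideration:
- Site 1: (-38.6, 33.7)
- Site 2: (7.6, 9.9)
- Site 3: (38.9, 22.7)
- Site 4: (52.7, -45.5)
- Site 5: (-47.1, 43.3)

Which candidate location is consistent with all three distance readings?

For each candidate, compare |candidate − station| to the reported distance:
Site 1: residuals MCB 0.0, PFO 0.0, WDC 0.0 → max 0.0 km
Site 2: residuals MCB 9.5, PFO 47.7, WDC 25.8 → max 47.7 km
Site 3: residuals MCB 22.6, PFO 29.3, WDC 42.8 → max 42.8 km
Site 4: residuals MCB 21.6, PFO 20.5, WDC 26.5 → max 26.5 km
Site 5: residuals MCB 11.1, PFO 12.7, WDC 7.2 → max 12.7 km
Only Site 1 has all residuals ≈ 0.

Site 1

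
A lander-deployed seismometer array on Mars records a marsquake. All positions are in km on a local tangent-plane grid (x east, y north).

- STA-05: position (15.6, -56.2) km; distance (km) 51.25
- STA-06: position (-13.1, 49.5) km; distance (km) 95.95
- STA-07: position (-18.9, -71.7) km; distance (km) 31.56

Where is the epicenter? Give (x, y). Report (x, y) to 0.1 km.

Circle about each station: (x − 15.6)² + (y + 56.2)² = 51.25²; (x + 13.1)² + (y − 49.5)² = 95.95²; (x + 18.9)² + (y + 71.7)² = 31.56².
Subtracting the STA-05 equation from the STA-06 and STA-07 equations removes the quadratic terms:
-57.4 x + 211.4 y = -7359.78
-69.0 x − 31.0 y = 3726.83
Solving the 2×2 system: x ≈ -34.2, y ≈ -44.1 km.

(-34.2, -44.1)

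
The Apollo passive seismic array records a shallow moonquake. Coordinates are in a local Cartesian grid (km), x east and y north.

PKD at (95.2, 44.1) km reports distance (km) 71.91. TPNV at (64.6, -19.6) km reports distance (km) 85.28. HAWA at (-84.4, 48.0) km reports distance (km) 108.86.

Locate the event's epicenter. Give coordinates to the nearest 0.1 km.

24.2 km east, 55.5 km north

Circle about each station: (x − 95.2)² + (y − 44.1)² = 71.91²; (x − 64.6)² + (y + 19.6)² = 85.28²; (x + 84.4)² + (y − 48.0)² = 108.86².
Subtracting pairs of circle equations eliminates x²+y² and gives linear equations (the radical axes):
-61.2 x − 127.4 y = -8552.16
-359.2 x + 7.8 y = -8259.94
Solving the 2×2 system: x ≈ 24.2, y ≈ 55.5 km.
Check against PKD (with the unrounded x, y): √((x − 95.2)²+(y − 44.1)²) = 71.91 ≈ 71.91 km. ✓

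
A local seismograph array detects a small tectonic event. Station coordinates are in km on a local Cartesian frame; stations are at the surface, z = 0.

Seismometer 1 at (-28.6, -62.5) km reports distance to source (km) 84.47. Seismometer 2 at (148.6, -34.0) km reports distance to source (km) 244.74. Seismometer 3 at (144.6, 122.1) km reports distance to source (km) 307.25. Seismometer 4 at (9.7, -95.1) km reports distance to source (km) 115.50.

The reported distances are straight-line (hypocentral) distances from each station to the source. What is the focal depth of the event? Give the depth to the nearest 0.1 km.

Each station gives a sphere (x−x_i)² + (y−y_i)² + z² = d_i² (stations at z=0).
Subtracting the Seismometer 1 sphere from Seismometer 2 and Seismometer 3: z² cancels, leaving linear equations in x and y:
354.4 x + 57.0 y = -34248.74
346.4 x + 369.2 y = -56174.02
Solving: x ≈ -84.993, y ≈ -72.406 km (keep extra digits for the depth step; rounded: -85.0, -72.4).
Then from the Seismometer 1 sphere: z² = 84.47² − (x + 28.6)² − (y + 62.5)² with x = -84.993, y = -72.406, so z ≈ 62.104 ≈ 62.1 km.
Check against Seismometer 4 (with the unrounded solution): distance 115.49 ≈ 115.50 km. ✓

z ≈ 62.1 km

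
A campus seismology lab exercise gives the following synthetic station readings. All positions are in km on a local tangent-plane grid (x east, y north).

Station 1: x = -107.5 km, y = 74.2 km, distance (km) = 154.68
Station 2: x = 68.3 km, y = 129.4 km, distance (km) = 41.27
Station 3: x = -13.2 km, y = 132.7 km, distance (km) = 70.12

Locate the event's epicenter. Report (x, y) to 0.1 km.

45.8 km east, 94.8 km north

Circle about each station: (x + 107.5)² + (y − 74.2)² = 154.68²; (x − 68.3)² + (y − 129.4)² = 41.27²; (x + 13.2)² + (y − 132.7)² = 70.12².
Subtracting pairs of circle equations eliminates x²+y² and gives linear equations (the radical axes):
351.6 x + 110.4 y = 26570.05
188.6 x + 117.0 y = 19730.73
Solving the 2×2 system: x ≈ 45.8, y ≈ 94.8 km.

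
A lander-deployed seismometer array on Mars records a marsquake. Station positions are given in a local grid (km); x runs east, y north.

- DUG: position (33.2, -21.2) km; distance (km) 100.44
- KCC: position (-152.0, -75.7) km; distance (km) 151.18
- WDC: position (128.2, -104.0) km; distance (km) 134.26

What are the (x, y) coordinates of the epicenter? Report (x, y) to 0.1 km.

-5.7 km east, -113.8 km north

Circle about each station: (x − 33.2)² + (y + 21.2)² = 100.44²; (x + 152.0)² + (y + 75.7)² = 151.18²; (x − 128.2)² + (y + 104.0)² = 134.26².
Subtracting the DUG equation from the KCC and WDC equations removes the quadratic terms:
-370.4 x − 109.0 y = 14515.61
190.0 x − 165.6 y = 17762.01
Solving the 2×2 system: x ≈ -5.7, y ≈ -113.8 km.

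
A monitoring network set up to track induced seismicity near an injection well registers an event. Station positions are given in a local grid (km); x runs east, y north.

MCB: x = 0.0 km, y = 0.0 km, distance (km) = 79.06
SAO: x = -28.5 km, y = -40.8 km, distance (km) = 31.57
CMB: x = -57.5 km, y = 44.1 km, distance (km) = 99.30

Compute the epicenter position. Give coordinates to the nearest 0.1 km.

Circle about each station: x² + y² = 79.06²; (x + 28.5)² + (y + 40.8)² = 31.57²; (x + 57.5)² + (y − 44.1)² = 99.30².
Subtracting the MCB equation from the SAO and CMB equations removes the quadratic terms:
-57.0 x − 81.6 y = 7730.71
-115.0 x + 88.2 y = 1641.05
Solving the 2×2 system: x ≈ -56.6, y ≈ -55.2 km.

(-56.6, -55.2)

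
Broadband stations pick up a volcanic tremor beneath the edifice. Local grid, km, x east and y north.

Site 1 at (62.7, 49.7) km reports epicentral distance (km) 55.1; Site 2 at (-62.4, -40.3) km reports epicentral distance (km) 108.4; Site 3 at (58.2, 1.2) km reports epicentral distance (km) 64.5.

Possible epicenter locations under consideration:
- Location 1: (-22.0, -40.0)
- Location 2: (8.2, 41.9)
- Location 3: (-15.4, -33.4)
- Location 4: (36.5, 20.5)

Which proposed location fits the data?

For each candidate, compare |candidate − station| to the reported distance:
Location 1: residuals Site 1 68.3, Site 2 68.0, Site 3 25.7 → max 68.3 km
Location 2: residuals Site 1 0.0, Site 2 0.0, Site 3 0.0 → max 0.0 km
Location 3: residuals Site 1 58.9, Site 2 60.9, Site 3 16.8 → max 60.9 km
Location 4: residuals Site 1 15.9, Site 2 7.7, Site 3 35.5 → max 35.5 km
Only Location 2 has all residuals ≈ 0.

Location 2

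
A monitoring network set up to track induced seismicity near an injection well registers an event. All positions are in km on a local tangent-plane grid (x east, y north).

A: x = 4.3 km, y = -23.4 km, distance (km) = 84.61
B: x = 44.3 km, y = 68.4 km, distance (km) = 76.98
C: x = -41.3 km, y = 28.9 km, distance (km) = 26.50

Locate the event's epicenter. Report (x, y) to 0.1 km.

x ≈ -31.2 km, y ≈ 53.4 km

Circle about each station: (x − 4.3)² + (y + 23.4)² = 84.61²; (x − 44.3)² + (y − 68.4)² = 76.98²; (x + 41.3)² + (y − 28.9)² = 26.50².
Subtracting the A equation from the B and C equations removes the quadratic terms:
80.0 x + 183.6 y = 7307.93
-91.2 x + 104.6 y = 8431.45
Solving the 2×2 system: x ≈ -31.2, y ≈ 53.4 km.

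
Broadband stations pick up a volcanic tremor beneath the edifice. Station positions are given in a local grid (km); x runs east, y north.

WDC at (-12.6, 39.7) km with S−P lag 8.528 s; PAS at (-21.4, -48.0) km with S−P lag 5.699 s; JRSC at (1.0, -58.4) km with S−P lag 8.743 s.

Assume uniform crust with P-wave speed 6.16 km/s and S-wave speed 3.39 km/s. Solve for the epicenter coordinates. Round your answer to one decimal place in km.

(-47.8, -14.1)

Distance from S−P lag: d = Δt · v_P v_S / (v_P − v_S) = Δt · (6.16·3.39)/(6.16−3.39) ≈ 7.5388·Δt.
So d_WDC = 64.29, d_PAS = 42.96, d_JRSC = 65.91 km.
Circle about each station: (x + 12.6)² + (y − 39.7)² = 64.29²; (x + 21.4)² + (y + 48.0)² = 42.96²; (x − 1.0)² + (y + 58.4)² = 65.91².
Subtracting the WDC equation from the PAS and JRSC equations removes the quadratic terms:
-17.6 x − 175.4 y = 3314.75
27.2 x − 196.2 y = 1465.79
Solving the 2×2 system: x ≈ -47.8, y ≈ -14.1 km.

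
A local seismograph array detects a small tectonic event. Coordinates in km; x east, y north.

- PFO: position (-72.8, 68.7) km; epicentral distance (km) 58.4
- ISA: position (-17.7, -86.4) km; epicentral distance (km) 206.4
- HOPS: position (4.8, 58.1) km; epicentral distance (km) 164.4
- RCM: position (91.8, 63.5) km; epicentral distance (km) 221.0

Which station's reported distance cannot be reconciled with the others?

HOPS

Solve using three stations at a time. Using PFO, ISA, RCM (subtract circle equations pairwise → linear system) gives (x, y) ≈ (-127.8, 88.2).
Distances from that point to each station vs reported:
  PFO: calculated 58.3 vs reported 58.4 → residual 0.1 km
  ISA: calculated 206.4 vs reported 206.4 → residual 0.0 km
  HOPS: calculated 136.0 vs reported 164.4 → residual 28.4 km
  RCM: calculated 221.0 vs reported 221.0 → residual 0.0 km
PFO, ISA, RCM are mutually consistent (residuals ≈ 0); HOPS is off by 28.4 km.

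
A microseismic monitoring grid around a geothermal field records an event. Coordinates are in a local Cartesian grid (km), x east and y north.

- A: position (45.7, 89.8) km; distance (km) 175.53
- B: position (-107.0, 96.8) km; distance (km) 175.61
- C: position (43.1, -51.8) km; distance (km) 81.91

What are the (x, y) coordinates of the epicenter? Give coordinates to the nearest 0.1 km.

(-37.8, -64.6)

Circle about each station: (x − 45.7)² + (y − 89.8)² = 175.53²; (x + 107.0)² + (y − 96.8)² = 175.61²; (x − 43.1)² + (y + 51.8)² = 81.91².
Subtracting the A equation from the B and C equations removes the quadratic terms:
-305.4 x + 14.0 y = 10638.62
-5.2 x − 283.2 y = 18489.85
Solving the 2×2 system: x ≈ -37.8, y ≈ -64.6 km.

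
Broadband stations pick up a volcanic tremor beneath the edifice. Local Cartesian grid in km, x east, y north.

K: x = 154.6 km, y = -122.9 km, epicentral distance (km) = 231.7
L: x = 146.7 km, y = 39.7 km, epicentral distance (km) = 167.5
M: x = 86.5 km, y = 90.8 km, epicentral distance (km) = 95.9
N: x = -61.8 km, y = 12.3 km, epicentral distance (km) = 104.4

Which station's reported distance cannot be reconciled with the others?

K

Solve using three stations at a time. Using L, M, N (subtract circle equations pairwise → linear system) gives (x, y) ≈ (-8.7, 102.2).
Distances from that point to each station vs reported:
  K: calculated 278.1 vs reported 231.7 → residual 46.4 km
  L: calculated 167.5 vs reported 167.5 → residual 0.0 km
  M: calculated 95.9 vs reported 95.9 → residual 0.0 km
  N: calculated 104.4 vs reported 104.4 → residual 0.0 km
L, M, N are mutually consistent (residuals ≈ 0); K is off by 46.4 km.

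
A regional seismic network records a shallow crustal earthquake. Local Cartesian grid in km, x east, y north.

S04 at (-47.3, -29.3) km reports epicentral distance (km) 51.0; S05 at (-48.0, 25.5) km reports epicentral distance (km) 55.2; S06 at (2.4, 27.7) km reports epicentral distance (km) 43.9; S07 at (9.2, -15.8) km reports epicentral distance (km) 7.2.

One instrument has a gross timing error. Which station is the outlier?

S05

Solve using three stations at a time. Using S04, S06, S07 (subtract circle equations pairwise → linear system) gives (x, y) ≈ (2.0, -16.2).
Distances from that point to each station vs reported:
  S04: calculated 51.0 vs reported 51.0 → residual 0.0 km
  S05: calculated 65.1 vs reported 55.2 → residual 9.9 km
  S06: calculated 43.9 vs reported 43.9 → residual 0.0 km
  S07: calculated 7.2 vs reported 7.2 → residual 0.0 km
S04, S06, S07 are mutually consistent (residuals ≈ 0); S05 is off by 9.9 km.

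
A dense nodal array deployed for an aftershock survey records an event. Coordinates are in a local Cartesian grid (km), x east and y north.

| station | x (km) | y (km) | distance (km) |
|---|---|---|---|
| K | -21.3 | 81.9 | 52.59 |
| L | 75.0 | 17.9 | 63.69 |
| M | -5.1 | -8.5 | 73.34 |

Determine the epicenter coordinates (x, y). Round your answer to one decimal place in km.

Circle about each station: (x + 21.3)² + (y − 81.9)² = 52.59²; (x − 75.0)² + (y − 17.9)² = 63.69²; (x + 5.1)² + (y + 8.5)² = 73.34².
Subtracting pairs of circle equations eliminates x²+y² and gives linear equations (the radical axes):
192.6 x − 128.0 y = -2506.60
32.4 x − 180.8 y = -9676.09
Solving the 2×2 system: x ≈ 25.6, y ≈ 58.1 km.
Check against K (with the unrounded x, y): √((x + 21.3)²+(y − 81.9)²) = 52.59 ≈ 52.59 km. ✓

(25.6, 58.1)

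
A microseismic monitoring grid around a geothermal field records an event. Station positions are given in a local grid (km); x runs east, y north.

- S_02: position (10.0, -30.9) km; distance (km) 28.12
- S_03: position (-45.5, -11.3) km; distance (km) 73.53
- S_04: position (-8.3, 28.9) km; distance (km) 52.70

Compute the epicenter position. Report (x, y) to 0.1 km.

Circle about each station: (x − 10.0)² + (y + 30.9)² = 28.12²; (x + 45.5)² + (y + 11.3)² = 73.53²; (x + 8.3)² + (y − 28.9)² = 52.70².
Subtracting pairs of circle equations eliminates x²+y² and gives linear equations (the radical axes):
-111.0 x + 39.2 y = -3472.80
-36.6 x + 119.6 y = -2137.27
Solving the 2×2 system: x ≈ 28.0, y ≈ -9.3 km.

x ≈ 28.0 km, y ≈ -9.3 km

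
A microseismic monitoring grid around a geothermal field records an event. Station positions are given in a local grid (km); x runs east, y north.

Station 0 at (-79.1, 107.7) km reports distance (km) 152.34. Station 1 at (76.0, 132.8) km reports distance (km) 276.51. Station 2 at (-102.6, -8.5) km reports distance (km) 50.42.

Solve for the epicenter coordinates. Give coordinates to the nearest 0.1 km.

Circle about each station: (x + 79.1)² + (y − 107.7)² = 152.34²; (x − 76.0)² + (y − 132.8)² = 276.51²; (x + 102.6)² + (y + 8.5)² = 50.42².
Subtracting pairs of circle equations eliminates x²+y² and gives linear equations (the radical axes):
310.2 x + 50.2 y = -47694.56
-47.0 x − 232.4 y = 13408.21
Solving the 2×2 system: x ≈ -149.3, y ≈ -27.5 km.
Check against Station 0 (with the unrounded x, y): √((x + 79.1)²+(y − 107.7)²) = 152.34 ≈ 152.34 km. ✓

x ≈ -149.3 km, y ≈ -27.5 km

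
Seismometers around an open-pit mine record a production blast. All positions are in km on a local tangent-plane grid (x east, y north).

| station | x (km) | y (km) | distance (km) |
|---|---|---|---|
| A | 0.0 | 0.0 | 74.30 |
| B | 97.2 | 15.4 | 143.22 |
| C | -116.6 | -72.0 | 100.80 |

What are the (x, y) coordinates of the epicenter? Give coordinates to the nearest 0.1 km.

Circle about each station: x² + y² = 74.30²; (x − 97.2)² + (y − 15.4)² = 143.22²; (x + 116.6)² + (y + 72.0)² = 100.80².
Subtracting the A equation from the B and C equations removes the quadratic terms:
194.4 x + 30.8 y = -5306.48
-233.2 x − 144.0 y = 14139.41
Solving the 2×2 system: x ≈ -15.8, y ≈ -72.6 km.
Check against A (with the unrounded x, y): √(x²+y²) = 74.31 ≈ 74.30 km. ✓

x ≈ -15.8 km, y ≈ -72.6 km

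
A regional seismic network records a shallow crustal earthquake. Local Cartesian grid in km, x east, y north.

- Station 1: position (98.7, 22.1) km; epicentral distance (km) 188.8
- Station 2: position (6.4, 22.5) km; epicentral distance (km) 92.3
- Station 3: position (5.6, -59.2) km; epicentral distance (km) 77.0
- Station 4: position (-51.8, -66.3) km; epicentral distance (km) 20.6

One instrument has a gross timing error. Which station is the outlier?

Station 2

Solve using three stations at a time. Using Station 1, Station 3, Station 4 (subtract circle equations pairwise → linear system) gives (x, y) ≈ (-71.4, -59.8).
Distances from that point to each station vs reported:
  Station 1: calculated 188.8 vs reported 188.8 → residual 0.0 km
  Station 2: calculated 113.3 vs reported 92.3 → residual 21.0 km
  Station 3: calculated 77.0 vs reported 77.0 → residual 0.0 km
  Station 4: calculated 20.7 vs reported 20.6 → residual 0.1 km
Station 1, Station 3, Station 4 are mutually consistent (residuals ≈ 0); Station 2 is off by 21.0 km.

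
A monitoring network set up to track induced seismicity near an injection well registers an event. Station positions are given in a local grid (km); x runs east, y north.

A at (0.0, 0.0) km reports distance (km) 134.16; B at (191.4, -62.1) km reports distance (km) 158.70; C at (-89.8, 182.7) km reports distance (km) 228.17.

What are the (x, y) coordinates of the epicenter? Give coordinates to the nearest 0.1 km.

Circle about each station: x² + y² = 134.16²; (x − 191.4)² + (y + 62.1)² = 158.70²; (x + 89.8)² + (y − 182.7)² = 228.17².
Subtracting pairs of circle equations eliminates x²+y² and gives linear equations (the radical axes):
382.8 x − 124.2 y = 33303.59
-179.6 x + 365.4 y = 7380.69
Solving the 2×2 system: x ≈ 111.3, y ≈ 74.9 km.

(111.3, 74.9)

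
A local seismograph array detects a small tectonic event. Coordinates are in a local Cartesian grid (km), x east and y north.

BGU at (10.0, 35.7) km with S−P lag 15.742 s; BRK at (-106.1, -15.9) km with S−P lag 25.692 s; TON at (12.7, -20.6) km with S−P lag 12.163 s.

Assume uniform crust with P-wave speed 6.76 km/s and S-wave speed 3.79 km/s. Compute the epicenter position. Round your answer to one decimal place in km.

112.3 km east, -53.6 km north

Distance from S−P lag: d = Δt · v_P v_S / (v_P − v_S) = Δt · (6.76·3.79)/(6.76−3.79) ≈ 8.6264·Δt.
So d_BGU = 135.80, d_BRK = 221.63, d_TON = 104.92 km.
Circle about each station: (x − 10.0)² + (y − 35.7)² = 135.80²; (x + 106.1)² + (y + 15.9)² = 221.63²; (x − 12.7)² + (y + 20.6)² = 104.92².
Subtracting pairs of circle equations eliminates x²+y² and gives linear equations (the radical axes):
-232.2 x − 103.2 y = -20542.69
5.4 x − 112.6 y = 6644.59
Solving the 2×2 system: x ≈ 112.3, y ≈ -53.6 km.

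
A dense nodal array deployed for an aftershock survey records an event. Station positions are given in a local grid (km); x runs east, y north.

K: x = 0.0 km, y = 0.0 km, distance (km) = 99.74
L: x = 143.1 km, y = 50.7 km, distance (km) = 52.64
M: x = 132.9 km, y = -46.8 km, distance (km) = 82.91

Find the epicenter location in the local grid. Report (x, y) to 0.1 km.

Circle about each station: x² + y² = 99.74²; (x − 143.1)² + (y − 50.7)² = 52.64²; (x − 132.9)² + (y + 46.8)² = 82.91².
Subtracting the K equation from the L and M equations removes the quadratic terms:
286.2 x + 101.4 y = 30225.20
265.8 x − 93.6 y = 22926.65
Solving the 2×2 system: x ≈ 95.9, y ≈ 27.4 km.

x ≈ 95.9 km, y ≈ 27.4 km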